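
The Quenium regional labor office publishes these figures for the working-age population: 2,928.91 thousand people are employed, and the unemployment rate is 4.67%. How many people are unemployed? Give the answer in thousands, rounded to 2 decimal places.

About 143.48 thousand are unemployed.

Let U be the number unemployed. The labor force is E + U, and U/(E+U) = 0.0467.
So U = 0.0467 × 2,928.91 / (1 − 0.0467) = 136.7801 / 0.9533 ≈ 143.48 thousand.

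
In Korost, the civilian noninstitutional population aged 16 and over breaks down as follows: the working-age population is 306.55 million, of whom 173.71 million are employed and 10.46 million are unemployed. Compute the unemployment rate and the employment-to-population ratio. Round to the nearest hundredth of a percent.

Unemployment rate ≈ 5.68%; employment-population ratio ≈ 56.67%.

Labor force = employed + unemployed = 173.71 + 10.46 = 184.17 million.
Unemployment rate = 10.46 / 184.17 = 5.68%.
Employment-population ratio = 173.71 / 306.55 = 56.67%.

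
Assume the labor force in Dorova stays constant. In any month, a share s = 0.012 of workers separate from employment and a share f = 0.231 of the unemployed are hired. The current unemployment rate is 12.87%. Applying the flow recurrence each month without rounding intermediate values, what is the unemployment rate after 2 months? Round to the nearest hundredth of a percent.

With a fixed labor force, u_{t+1} = u_t + s·(1−u_t) − f·u_t = u_t·(1−s−f) + s.
Here 1−s−f = 0.757 and s = 0.012.
u_1 = 0.128700 × 0.757 + 0.012 = 0.109426.
u_2 = 0.109426 × 0.757 + 0.012 = 0.094835.

Unemployment rate after two months ≈ 9.48%.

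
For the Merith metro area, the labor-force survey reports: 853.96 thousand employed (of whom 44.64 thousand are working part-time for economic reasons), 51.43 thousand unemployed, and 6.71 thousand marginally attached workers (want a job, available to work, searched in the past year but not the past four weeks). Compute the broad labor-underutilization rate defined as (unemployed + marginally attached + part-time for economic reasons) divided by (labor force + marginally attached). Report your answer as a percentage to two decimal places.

Broad underutilization rate ≈ 11.27%.

Labor force = 853.96 + 51.43 = 905.39 thousand.
Numerator = 51.43 + 6.71 + 44.64 = 102.78 thousand.
Denominator = 905.39 + 6.71 = 912.10 thousand.
Broad rate = 102.78 / 912.10 = 11.27%.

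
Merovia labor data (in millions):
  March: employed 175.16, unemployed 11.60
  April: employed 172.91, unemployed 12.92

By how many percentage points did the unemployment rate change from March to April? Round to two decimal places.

The unemployment rate changed by +0.74 percentage points.

March: labor force = 175.16 + 11.60 = 186.76; u = 11.60/186.76 = 6.21%.
April: labor force = 172.91 + 12.92 = 185.83; u = 12.92/185.83 = 6.95%.
Change = 6.95% − 6.21% = +0.74 pp.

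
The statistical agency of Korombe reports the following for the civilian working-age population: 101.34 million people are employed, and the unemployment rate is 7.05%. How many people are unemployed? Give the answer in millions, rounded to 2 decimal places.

About 7.69 million are unemployed.

Let U be the number unemployed. The labor force is E + U, and U/(E+U) = 0.0705.
So U = 0.0705 × 101.34 / (1 − 0.0705) = 7.1445 / 0.9295 ≈ 7.69 million.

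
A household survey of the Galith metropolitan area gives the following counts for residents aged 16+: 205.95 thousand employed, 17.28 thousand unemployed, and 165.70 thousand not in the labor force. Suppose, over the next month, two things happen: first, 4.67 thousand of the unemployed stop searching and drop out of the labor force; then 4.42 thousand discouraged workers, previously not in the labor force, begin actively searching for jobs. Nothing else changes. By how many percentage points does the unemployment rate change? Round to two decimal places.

Initially, labor force = 205.95 + 17.28 = 223.23 thousand, so u = 17.28/223.23 = 7.74%.
After the first change, unemployed and labor force both fall by 4.67 → E = 205.95, U = 12.61, labor force = 218.56 thousand.
After the second change, unemployed and labor force both rise by 4.42 → E = 205.95, U = 17.03, labor force = 222.98 thousand.
New unemployment rate = 17.03 / 222.98 = 7.64%.
Change = 7.64% − 7.74% = −0.10 percentage points.

The unemployment rate changes by −0.10 percentage points.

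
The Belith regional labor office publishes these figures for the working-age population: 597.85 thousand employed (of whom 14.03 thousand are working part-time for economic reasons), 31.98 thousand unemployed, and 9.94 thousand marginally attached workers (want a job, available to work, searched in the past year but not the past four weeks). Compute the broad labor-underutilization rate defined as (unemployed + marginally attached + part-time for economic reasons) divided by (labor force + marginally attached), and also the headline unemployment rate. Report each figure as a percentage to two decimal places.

Labor force = 597.85 + 31.98 = 629.83 thousand.
Numerator = 31.98 + 9.94 + 14.03 = 55.95 thousand.
Denominator = 629.83 + 9.94 = 639.77 thousand.
Broad rate = 55.95 / 639.77 = 8.75%.
Headline unemployment rate = 31.98 / 629.83 = 5.08%.

Broad underutilization rate ≈ 8.75%; headline unemployment rate ≈ 5.08%.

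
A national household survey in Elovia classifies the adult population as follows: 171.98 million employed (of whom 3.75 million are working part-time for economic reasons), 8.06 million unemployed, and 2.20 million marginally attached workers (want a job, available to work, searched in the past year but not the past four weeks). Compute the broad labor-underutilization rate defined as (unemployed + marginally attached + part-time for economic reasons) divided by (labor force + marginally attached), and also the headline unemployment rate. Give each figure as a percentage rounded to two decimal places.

Broad underutilization rate ≈ 7.69%; headline unemployment rate ≈ 4.48%.

Labor force = 171.98 + 8.06 = 180.04 million.
Numerator = 8.06 + 2.20 + 3.75 = 14.01 million.
Denominator = 180.04 + 2.20 = 182.24 million.
Broad rate = 14.01 / 182.24 = 7.69%.
Headline unemployment rate = 8.06 / 180.04 = 4.48%.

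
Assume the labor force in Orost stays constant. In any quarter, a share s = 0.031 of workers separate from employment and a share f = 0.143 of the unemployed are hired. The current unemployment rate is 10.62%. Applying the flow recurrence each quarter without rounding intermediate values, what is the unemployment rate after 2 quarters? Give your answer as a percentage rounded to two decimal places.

Unemployment rate after two quarters ≈ 12.91%.

With a fixed labor force, u_{t+1} = u_t + s·(1−u_t) − f·u_t = u_t·(1−s−f) + s.
Here 1−s−f = 0.826 and s = 0.031.
u_1 = 0.106200 × 0.826 + 0.031 = 0.118721.
u_2 = 0.118721 × 0.826 + 0.031 = 0.129064.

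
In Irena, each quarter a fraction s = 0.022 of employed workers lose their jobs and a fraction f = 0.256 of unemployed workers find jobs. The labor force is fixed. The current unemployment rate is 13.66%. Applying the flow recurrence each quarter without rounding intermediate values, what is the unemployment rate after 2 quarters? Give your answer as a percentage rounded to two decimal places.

With a fixed labor force, u_{t+1} = u_t + s·(1−u_t) − f·u_t = u_t·(1−s−f) + s.
Here 1−s−f = 0.722 and s = 0.022.
u_1 = 0.136600 × 0.722 + 0.022 = 0.120625.
u_2 = 0.120625 × 0.722 + 0.022 = 0.109091.

Unemployment rate after two quarters ≈ 10.91%.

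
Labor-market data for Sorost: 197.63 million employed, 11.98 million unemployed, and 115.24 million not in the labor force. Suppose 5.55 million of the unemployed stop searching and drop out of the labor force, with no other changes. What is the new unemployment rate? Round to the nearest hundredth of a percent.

New unemployment rate ≈ 3.15%.

Initially, labor force = 197.63 + 11.98 = 209.61 million, so u = 11.98/209.61 = 5.72%.
After the change, unemployed and labor force both fall by 5.55 → E = 197.63, U = 6.43, labor force = 204.06 million.
New unemployment rate = 6.43 / 204.06 = 3.15%.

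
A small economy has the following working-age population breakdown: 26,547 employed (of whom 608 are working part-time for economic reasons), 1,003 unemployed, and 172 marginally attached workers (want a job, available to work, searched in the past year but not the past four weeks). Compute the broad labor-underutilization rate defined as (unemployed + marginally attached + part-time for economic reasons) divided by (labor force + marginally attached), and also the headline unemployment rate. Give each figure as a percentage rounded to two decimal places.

Broad underutilization rate ≈ 6.43%; headline unemployment rate ≈ 3.64%.

Labor force = 26,547 + 1,003 = 27,550.
Numerator = 1,003 + 172 + 608 = 1,783.
Denominator = 27,550 + 172 = 27,722.
Broad rate = 1,783 / 27,722 = 6.43%.
Headline unemployment rate = 1,003 / 27,550 = 3.64%.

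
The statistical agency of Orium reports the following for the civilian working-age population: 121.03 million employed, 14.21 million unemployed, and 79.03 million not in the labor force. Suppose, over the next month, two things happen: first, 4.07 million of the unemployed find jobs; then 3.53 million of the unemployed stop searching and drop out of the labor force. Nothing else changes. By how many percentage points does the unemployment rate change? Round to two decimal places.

The unemployment rate changes by −5.49 percentage points.

Initially, labor force = 121.03 + 14.21 = 135.24 million, so u = 14.21/135.24 = 10.51%.
After the first change, unemployed falls and employed rises by 4.07; labor force unchanged → E = 125.10, U = 10.14, labor force = 135.24 million.
After the second change, unemployed and labor force both fall by 3.53 → E = 125.10, U = 6.61, labor force = 131.71 million.
New unemployment rate = 6.61 / 131.71 = 5.02%.
Change = 5.02% − 10.51% = −5.49 percentage points.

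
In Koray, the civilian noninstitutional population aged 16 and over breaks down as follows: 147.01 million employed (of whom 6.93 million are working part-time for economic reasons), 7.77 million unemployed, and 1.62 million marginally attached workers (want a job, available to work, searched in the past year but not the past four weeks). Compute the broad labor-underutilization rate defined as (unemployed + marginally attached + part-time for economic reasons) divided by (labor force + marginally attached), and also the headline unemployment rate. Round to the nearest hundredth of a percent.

Broad underutilization rate ≈ 10.43%; headline unemployment rate ≈ 5.02%.

Labor force = 147.01 + 7.77 = 154.78 million.
Numerator = 7.77 + 1.62 + 6.93 = 16.32 million.
Denominator = 154.78 + 1.62 = 156.40 million.
Broad rate = 16.32 / 156.40 = 10.43%.
Headline unemployment rate = 7.77 / 154.78 = 5.02%.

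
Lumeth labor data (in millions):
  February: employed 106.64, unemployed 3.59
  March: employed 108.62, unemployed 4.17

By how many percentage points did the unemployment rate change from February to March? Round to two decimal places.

February: labor force = 106.64 + 3.59 = 110.23; u = 3.59/110.23 = 3.26%.
March: labor force = 108.62 + 4.17 = 112.79; u = 4.17/112.79 = 3.70%.
Change = 3.70% − 3.26% = +0.44 pp.

The unemployment rate changed by +0.44 percentage points.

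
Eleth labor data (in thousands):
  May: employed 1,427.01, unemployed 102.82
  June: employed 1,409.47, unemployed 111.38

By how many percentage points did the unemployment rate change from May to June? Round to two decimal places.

The unemployment rate changed by +0.60 percentage points.

May: labor force = 1,427.01 + 102.82 = 1,529.83; u = 102.82/1,529.83 = 6.72%.
June: labor force = 1,409.47 + 111.38 = 1,520.85; u = 111.38/1,520.85 = 7.32%.
Change = 7.32% − 6.72% = +0.60 pp.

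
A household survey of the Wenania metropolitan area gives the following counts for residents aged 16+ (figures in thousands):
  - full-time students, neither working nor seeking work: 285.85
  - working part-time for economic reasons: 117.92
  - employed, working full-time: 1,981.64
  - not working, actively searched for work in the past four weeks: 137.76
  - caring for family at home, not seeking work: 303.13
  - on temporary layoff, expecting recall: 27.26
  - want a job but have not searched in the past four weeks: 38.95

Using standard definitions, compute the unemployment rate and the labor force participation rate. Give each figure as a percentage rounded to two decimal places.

Employed = 117.92 + 1,981.64 = 2,099.56 thousand (anyone who worked, including part-time for economic reasons, counts as employed).
Unemployed = 137.76 + 27.26 = 165.02 thousand (jobless and actively searching, or on temporary layoff).
Labor force = 2,099.56 + 165.02 = 2,264.58 thousand.
Not in labor force = 285.85 + 303.13 + 38.95 = 627.93 thousand (those not working and not actively searching are outside the labor force — including those who want a job but have given up searching).
Civilian working-age population = 2,264.58 + 627.93 = 2,892.51 thousand.
Unemployment rate = 165.02 / 2,264.58 = 7.29%.
Labor force participation rate = 2,264.58 / 2,892.51 = 78.29%.

Unemployment rate ≈ 7.29%; labor force participation rate ≈ 78.29%.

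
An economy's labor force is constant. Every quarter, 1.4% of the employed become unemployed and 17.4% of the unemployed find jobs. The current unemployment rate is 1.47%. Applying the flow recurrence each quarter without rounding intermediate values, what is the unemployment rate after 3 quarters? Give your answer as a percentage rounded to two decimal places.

With a fixed labor force, u_{t+1} = u_t + s·(1−u_t) − f·u_t = u_t·(1−s−f) + s.
Here 1−s−f = 0.812 and s = 0.014.
u_1 = 0.014700 × 0.812 + 0.014 = 0.025936.
u_2 = 0.025936 × 0.812 + 0.014 = 0.035060.
u_3 = 0.035060 × 0.812 + 0.014 = 0.042469.

Unemployment rate after three quarters ≈ 4.25%.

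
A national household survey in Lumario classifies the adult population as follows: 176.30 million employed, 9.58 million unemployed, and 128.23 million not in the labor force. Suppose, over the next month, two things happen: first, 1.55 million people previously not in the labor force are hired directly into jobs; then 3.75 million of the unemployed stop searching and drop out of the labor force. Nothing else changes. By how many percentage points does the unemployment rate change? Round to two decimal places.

The unemployment rate changes by −1.98 percentage points.

Initially, labor force = 176.30 + 9.58 = 185.88 million, so u = 9.58/185.88 = 5.15%.
After the first change, employed and labor force both rise by 1.55; unemployed unchanged → E = 177.85, U = 9.58, labor force = 187.43 million.
After the second change, unemployed and labor force both fall by 3.75 → E = 177.85, U = 5.83, labor force = 183.68 million.
New unemployment rate = 5.83 / 183.68 = 3.17%.
Change = 3.17% − 5.15% = −1.98 percentage points.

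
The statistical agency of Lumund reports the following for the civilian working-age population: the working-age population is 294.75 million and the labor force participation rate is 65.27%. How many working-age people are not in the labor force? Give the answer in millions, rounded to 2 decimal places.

About 102.37 million are not in the labor force.

Share not in the labor force = 1 − 0.6527 = 0.3473.
Not in labor force = 0.3473 × 294.75 ≈ 102.37 million.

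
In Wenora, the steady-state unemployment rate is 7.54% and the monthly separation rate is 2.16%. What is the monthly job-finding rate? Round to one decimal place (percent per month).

From u* = s/(s+f): f = s·(1−u)/u.
f = 2.16 × (1 − 0.0754) / 0.0754 = 1.9971 / 0.0754 ≈ 26.5% per month.

Job-finding rate ≈ 26.5% per month.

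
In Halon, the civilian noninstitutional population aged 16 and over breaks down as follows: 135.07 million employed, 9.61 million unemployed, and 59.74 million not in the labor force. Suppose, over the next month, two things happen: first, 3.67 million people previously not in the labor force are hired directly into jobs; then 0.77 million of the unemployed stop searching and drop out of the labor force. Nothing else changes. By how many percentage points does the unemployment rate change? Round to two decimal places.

The unemployment rate changes by −0.65 percentage points.

Initially, labor force = 135.07 + 9.61 = 144.68 million, so u = 9.61/144.68 = 6.64%.
After the first change, employed and labor force both rise by 3.67; unemployed unchanged → E = 138.74, U = 9.61, labor force = 148.35 million.
After the second change, unemployed and labor force both fall by 0.77 → E = 138.74, U = 8.84, labor force = 147.58 million.
New unemployment rate = 8.84 / 147.58 = 5.99%.
Change = 5.99% − 6.64% = −0.65 percentage points.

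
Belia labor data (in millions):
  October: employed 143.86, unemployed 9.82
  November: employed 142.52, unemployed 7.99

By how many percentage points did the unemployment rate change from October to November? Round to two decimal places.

October: labor force = 143.86 + 9.82 = 153.68; u = 9.82/153.68 = 6.39%.
November: labor force = 142.52 + 7.99 = 150.51; u = 7.99/150.51 = 5.31%.
Change = 5.31% − 6.39% = −1.08 pp.

The unemployment rate changed by −1.08 percentage points.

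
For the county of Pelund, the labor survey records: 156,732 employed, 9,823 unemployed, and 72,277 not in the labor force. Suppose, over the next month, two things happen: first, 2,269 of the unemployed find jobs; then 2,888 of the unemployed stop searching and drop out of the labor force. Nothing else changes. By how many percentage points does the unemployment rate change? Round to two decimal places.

The unemployment rate changes by −3.05 percentage points.

Initially, labor force = 156,732 + 9,823 = 166,555, so u = 9,823/166,555 = 5.90%.
After the first change, unemployed falls and employed rises by 2,269; labor force unchanged → E = 159,001, U = 7,554, labor force = 166,555.
After the second change, unemployed and labor force both fall by 2,888 → E = 159,001, U = 4,666, labor force = 163,667.
New unemployment rate = 4,666 / 163,667 = 2.85%.
Change = 2.85% − 5.90% = −3.05 percentage points.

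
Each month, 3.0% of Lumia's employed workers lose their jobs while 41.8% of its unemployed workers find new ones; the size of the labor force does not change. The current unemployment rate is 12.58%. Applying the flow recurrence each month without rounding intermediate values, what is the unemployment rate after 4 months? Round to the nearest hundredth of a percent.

With a fixed labor force, u_{t+1} = u_t + s·(1−u_t) − f·u_t = u_t·(1−s−f) + s.
Here 1−s−f = 0.552 and s = 0.030.
u_1 = 0.125800 × 0.552 + 0.030 = 0.099442.
u_2 = 0.099442 × 0.552 + 0.030 = 0.084892.
u_3 = 0.084892 × 0.552 + 0.030 = 0.076860.
u_4 = 0.076860 × 0.552 + 0.030 = 0.072427.

Unemployment rate after four months ≈ 7.24%.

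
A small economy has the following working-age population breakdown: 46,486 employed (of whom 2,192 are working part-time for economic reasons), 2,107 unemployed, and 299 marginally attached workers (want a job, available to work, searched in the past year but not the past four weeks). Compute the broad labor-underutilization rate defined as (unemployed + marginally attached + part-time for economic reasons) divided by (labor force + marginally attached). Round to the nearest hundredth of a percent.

Labor force = 46,486 + 2,107 = 48,593.
Numerator = 2,107 + 299 + 2,192 = 4,598.
Denominator = 48,593 + 299 = 48,892.
Broad rate = 4,598 / 48,892 = 9.40%.

Broad underutilization rate ≈ 9.40%.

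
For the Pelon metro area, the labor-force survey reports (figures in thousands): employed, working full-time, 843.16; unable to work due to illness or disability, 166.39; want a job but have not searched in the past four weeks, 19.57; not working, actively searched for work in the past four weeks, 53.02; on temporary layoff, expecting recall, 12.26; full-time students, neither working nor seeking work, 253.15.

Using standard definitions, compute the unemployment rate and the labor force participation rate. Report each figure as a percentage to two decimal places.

Unemployment rate ≈ 7.19%; labor force participation rate ≈ 67.41%.

Employed = 843.16 thousand.
Unemployed = 53.02 + 12.26 = 65.28 thousand (jobless and actively searching, or on temporary layoff).
Labor force = 843.16 + 65.28 = 908.44 thousand.
Not in labor force = 166.39 + 19.57 + 253.15 = 439.11 thousand (those not working and not actively searching are outside the labor force — including those who want a job but have given up searching).
Civilian working-age population = 908.44 + 439.11 = 1,347.55 thousand.
Unemployment rate = 65.28 / 908.44 = 7.19%.
Labor force participation rate = 908.44 / 1,347.55 = 67.41%.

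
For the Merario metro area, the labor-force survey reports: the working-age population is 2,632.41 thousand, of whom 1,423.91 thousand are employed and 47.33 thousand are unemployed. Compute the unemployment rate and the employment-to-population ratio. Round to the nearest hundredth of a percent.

Unemployment rate ≈ 3.22%; employment-population ratio ≈ 54.09%.

Labor force = employed + unemployed = 1,423.91 + 47.33 = 1,471.24 thousand.
Unemployment rate = 47.33 / 1,471.24 = 3.22%.
Employment-population ratio = 1,423.91 / 2,632.41 = 54.09%.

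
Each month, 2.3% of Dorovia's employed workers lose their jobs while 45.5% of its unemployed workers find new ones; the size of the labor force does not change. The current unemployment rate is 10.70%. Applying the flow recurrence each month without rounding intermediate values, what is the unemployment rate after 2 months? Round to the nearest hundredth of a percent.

With a fixed labor force, u_{t+1} = u_t + s·(1−u_t) − f·u_t = u_t·(1−s−f) + s.
Here 1−s−f = 0.522 and s = 0.023.
u_1 = 0.107000 × 0.522 + 0.023 = 0.078854.
u_2 = 0.078854 × 0.522 + 0.023 = 0.064162.

Unemployment rate after two months ≈ 6.42%.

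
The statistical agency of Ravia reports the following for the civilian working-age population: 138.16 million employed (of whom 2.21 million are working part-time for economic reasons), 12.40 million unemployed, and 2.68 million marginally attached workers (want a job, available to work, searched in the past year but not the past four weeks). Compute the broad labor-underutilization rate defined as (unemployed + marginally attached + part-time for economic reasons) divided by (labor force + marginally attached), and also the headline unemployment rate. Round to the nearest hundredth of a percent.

Broad underutilization rate ≈ 11.28%; headline unemployment rate ≈ 8.24%.

Labor force = 138.16 + 12.40 = 150.56 million.
Numerator = 12.40 + 2.68 + 2.21 = 17.29 million.
Denominator = 150.56 + 2.68 = 153.24 million.
Broad rate = 17.29 / 153.24 = 11.28%.
Headline unemployment rate = 12.40 / 150.56 = 8.24%.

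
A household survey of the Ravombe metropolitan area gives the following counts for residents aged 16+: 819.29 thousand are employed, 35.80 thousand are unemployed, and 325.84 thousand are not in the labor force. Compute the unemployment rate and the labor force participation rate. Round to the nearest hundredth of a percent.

Unemployment rate ≈ 4.19%; labor force participation rate ≈ 72.41%.

Labor force = employed + unemployed = 819.29 + 35.80 = 855.09 thousand.
Working-age population = 855.09 + 325.84 = 1,180.93 thousand.
Unemployment rate = 35.80 / 855.09 = 4.19%.
Labor force participation rate = 855.09 / 1,180.93 = 72.41%.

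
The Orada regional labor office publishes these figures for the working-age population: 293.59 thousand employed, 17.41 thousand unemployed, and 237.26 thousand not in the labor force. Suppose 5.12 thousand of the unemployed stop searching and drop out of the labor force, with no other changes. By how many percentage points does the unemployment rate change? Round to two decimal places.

The unemployment rate changes by −1.58 percentage points.

Initially, labor force = 293.59 + 17.41 = 311.00 thousand, so u = 17.41/311.00 = 5.60%.
After the change, unemployed and labor force both fall by 5.12 → E = 293.59, U = 12.29, labor force = 305.88 thousand.
New unemployment rate = 12.29 / 305.88 = 4.02%.
Change = 4.02% − 5.60% = −1.58 percentage points.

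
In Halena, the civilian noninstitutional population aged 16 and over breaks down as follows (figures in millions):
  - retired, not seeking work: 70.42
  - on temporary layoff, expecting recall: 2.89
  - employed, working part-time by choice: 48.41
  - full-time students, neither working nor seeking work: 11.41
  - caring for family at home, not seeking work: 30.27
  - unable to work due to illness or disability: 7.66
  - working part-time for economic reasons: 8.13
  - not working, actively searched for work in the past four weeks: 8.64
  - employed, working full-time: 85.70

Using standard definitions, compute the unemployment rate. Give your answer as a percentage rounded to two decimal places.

Unemployment rate ≈ 7.50%.

Employed = 48.41 + 8.13 + 85.70 = 142.24 million (anyone who worked, including part-time for economic reasons, counts as employed).
Unemployed = 2.89 + 8.64 = 11.53 million (jobless and actively searching, or on temporary layoff).
Labor force = 142.24 + 11.53 = 153.77 million.
Unemployment rate = 11.53 / 153.77 = 7.50%.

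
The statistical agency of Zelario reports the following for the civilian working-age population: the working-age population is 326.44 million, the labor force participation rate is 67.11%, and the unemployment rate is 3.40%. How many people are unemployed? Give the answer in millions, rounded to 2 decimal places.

Labor force = 0.6711 × 326.44 = 219.07 million.
Unemployed = 0.0340 × 219.07 ≈ 7.45 million.

About 7.45 million are unemployed.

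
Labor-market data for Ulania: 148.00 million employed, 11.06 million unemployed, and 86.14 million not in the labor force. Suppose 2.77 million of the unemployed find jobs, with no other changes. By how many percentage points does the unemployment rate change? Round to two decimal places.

Initially, labor force = 148.00 + 11.06 = 159.06 million, so u = 11.06/159.06 = 6.95%.
After the change, unemployed falls and employed rises by 2.77; labor force unchanged → E = 150.77, U = 8.29, labor force = 159.06 million.
New unemployment rate = 8.29 / 159.06 = 5.21%.
Change = 5.21% − 6.95% = −1.74 percentage points.

The unemployment rate changes by −1.74 percentage points.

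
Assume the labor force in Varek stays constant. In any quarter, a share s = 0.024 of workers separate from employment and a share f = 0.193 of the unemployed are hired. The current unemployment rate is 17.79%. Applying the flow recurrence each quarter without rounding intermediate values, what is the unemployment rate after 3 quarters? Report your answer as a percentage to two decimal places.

Unemployment rate after three quarters ≈ 14.29%.

With a fixed labor force, u_{t+1} = u_t + s·(1−u_t) − f·u_t = u_t·(1−s−f) + s.
Here 1−s−f = 0.783 and s = 0.024.
u_1 = 0.177900 × 0.783 + 0.024 = 0.163296.
u_2 = 0.163296 × 0.783 + 0.024 = 0.151861.
u_3 = 0.151861 × 0.783 + 0.024 = 0.142907.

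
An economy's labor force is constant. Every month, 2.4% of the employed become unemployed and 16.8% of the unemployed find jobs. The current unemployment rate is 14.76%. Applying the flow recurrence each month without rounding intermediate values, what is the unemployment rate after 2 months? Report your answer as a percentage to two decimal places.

With a fixed labor force, u_{t+1} = u_t + s·(1−u_t) − f·u_t = u_t·(1−s−f) + s.
Here 1−s−f = 0.808 and s = 0.024.
u_1 = 0.147600 × 0.808 + 0.024 = 0.143261.
u_2 = 0.143261 × 0.808 + 0.024 = 0.139755.

Unemployment rate after two months ≈ 13.98%.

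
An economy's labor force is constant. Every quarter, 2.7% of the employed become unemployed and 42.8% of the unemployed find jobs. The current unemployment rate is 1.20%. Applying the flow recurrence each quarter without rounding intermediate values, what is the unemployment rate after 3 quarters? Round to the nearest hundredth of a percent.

Unemployment rate after three quarters ≈ 5.17%.

With a fixed labor force, u_{t+1} = u_t + s·(1−u_t) − f·u_t = u_t·(1−s−f) + s.
Here 1−s−f = 0.545 and s = 0.027.
u_1 = 0.012000 × 0.545 + 0.027 = 0.033540.
u_2 = 0.033540 × 0.545 + 0.027 = 0.045279.
u_3 = 0.045279 × 0.545 + 0.027 = 0.051677.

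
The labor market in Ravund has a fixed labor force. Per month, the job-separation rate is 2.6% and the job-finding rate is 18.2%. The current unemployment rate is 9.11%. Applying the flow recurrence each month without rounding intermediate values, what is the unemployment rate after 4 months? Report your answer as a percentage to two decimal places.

Unemployment rate after four months ≈ 11.17%.

With a fixed labor force, u_{t+1} = u_t + s·(1−u_t) − f·u_t = u_t·(1−s−f) + s.
Here 1−s−f = 0.792 and s = 0.026.
u_1 = 0.091100 × 0.792 + 0.026 = 0.098151.
u_2 = 0.098151 × 0.792 + 0.026 = 0.103736.
u_3 = 0.103736 × 0.792 + 0.026 = 0.108159.
u_4 = 0.108159 × 0.792 + 0.026 = 0.111662.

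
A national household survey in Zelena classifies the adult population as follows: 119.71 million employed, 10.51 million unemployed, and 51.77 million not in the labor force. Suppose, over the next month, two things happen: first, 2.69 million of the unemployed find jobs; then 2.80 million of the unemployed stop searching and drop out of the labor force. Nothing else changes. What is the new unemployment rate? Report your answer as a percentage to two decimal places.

New unemployment rate ≈ 3.94%.

Initially, labor force = 119.71 + 10.51 = 130.22 million, so u = 10.51/130.22 = 8.07%.
After the first change, unemployed falls and employed rises by 2.69; labor force unchanged → E = 122.40, U = 7.82, labor force = 130.22 million.
After the second change, unemployed and labor force both fall by 2.80 → E = 122.40, U = 5.02, labor force = 127.42 million.
New unemployment rate = 5.02 / 127.42 = 3.94%.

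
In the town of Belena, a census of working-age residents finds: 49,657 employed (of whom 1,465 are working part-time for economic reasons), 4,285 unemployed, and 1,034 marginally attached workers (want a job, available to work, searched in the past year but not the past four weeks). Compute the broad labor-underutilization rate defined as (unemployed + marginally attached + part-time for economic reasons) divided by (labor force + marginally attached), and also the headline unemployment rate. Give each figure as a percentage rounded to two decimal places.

Labor force = 49,657 + 4,285 = 53,942.
Numerator = 4,285 + 1,034 + 1,465 = 6,784.
Denominator = 53,942 + 1,034 = 54,976.
Broad rate = 6,784 / 54,976 = 12.34%.
Headline unemployment rate = 4,285 / 53,942 = 7.94%.

Broad underutilization rate ≈ 12.34%; headline unemployment rate ≈ 7.94%.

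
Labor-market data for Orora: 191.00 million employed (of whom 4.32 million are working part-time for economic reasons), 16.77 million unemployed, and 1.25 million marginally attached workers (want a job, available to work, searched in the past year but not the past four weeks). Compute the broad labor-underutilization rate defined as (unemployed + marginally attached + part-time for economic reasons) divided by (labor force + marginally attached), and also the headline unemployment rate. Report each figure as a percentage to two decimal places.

Labor force = 191.00 + 16.77 = 207.77 million.
Numerator = 16.77 + 1.25 + 4.32 = 22.34 million.
Denominator = 207.77 + 1.25 = 209.02 million.
Broad rate = 22.34 / 209.02 = 10.69%.
Headline unemployment rate = 16.77 / 207.77 = 8.07%.

Broad underutilization rate ≈ 10.69%; headline unemployment rate ≈ 8.07%.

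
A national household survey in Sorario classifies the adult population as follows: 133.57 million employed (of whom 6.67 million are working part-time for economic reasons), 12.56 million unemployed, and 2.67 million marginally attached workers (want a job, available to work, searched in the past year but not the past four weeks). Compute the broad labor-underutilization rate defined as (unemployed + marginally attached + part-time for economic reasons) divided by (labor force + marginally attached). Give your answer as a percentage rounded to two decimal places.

Broad underutilization rate ≈ 14.72%.

Labor force = 133.57 + 12.56 = 146.13 million.
Numerator = 12.56 + 2.67 + 6.67 = 21.90 million.
Denominator = 146.13 + 2.67 = 148.80 million.
Broad rate = 21.90 / 148.80 = 14.72%.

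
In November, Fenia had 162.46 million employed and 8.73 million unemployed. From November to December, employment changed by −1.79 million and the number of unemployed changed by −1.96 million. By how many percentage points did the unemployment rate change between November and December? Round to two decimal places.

The unemployment rate changed by −1.06 percentage points.

November: labor force = 162.46 + 8.73 = 171.19; u = 8.73/171.19 = 5.10%.
December: labor force = 160.67 + 6.77 = 167.44; u = 6.77/167.44 = 4.04%.
Change = 4.04% − 5.10% = −1.06 pp.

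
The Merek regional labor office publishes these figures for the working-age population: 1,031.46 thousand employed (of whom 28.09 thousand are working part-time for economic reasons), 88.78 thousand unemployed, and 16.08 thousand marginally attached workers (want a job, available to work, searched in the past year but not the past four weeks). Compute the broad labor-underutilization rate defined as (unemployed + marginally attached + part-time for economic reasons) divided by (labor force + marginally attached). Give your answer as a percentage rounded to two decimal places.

Labor force = 1,031.46 + 88.78 = 1,120.24 thousand.
Numerator = 88.78 + 16.08 + 28.09 = 132.95 thousand.
Denominator = 1,120.24 + 16.08 = 1,136.32 thousand.
Broad rate = 132.95 / 1,136.32 = 11.70%.

Broad underutilization rate ≈ 11.70%.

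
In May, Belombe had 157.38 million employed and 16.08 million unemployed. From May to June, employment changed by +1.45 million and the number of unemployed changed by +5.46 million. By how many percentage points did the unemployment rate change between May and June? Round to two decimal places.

May: labor force = 157.38 + 16.08 = 173.46; u = 16.08/173.46 = 9.27%.
June: labor force = 158.83 + 21.54 = 180.37; u = 21.54/180.37 = 11.94%.
Change = 11.94% − 9.27% = +2.67 pp.

The unemployment rate changed by +2.67 percentage points.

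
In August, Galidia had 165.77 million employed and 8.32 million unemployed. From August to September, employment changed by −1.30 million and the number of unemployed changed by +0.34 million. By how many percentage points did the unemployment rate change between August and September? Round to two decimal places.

August: labor force = 165.77 + 8.32 = 174.09; u = 8.32/174.09 = 4.78%.
September: labor force = 164.47 + 8.66 = 173.13; u = 8.66/173.13 = 5.00%.
Change = 5.00% − 4.78% = +0.22 pp.

The unemployment rate changed by +0.22 percentage points.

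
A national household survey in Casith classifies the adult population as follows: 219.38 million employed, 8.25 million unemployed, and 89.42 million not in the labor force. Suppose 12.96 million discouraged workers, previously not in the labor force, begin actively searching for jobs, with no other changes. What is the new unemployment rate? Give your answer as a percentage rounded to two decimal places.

New unemployment rate ≈ 8.82%.

Initially, labor force = 219.38 + 8.25 = 227.63 million, so u = 8.25/227.63 = 3.62%.
After the change, unemployed and labor force both rise by 12.96 → E = 219.38, U = 21.21, labor force = 240.59 million.
New unemployment rate = 21.21 / 240.59 = 8.82%.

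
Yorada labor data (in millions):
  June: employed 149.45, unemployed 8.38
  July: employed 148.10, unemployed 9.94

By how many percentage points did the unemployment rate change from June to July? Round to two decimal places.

June: labor force = 149.45 + 8.38 = 157.83; u = 8.38/157.83 = 5.31%.
July: labor force = 148.10 + 9.94 = 158.04; u = 9.94/158.04 = 6.29%.
Change = 6.29% − 5.31% = +0.98 pp.

The unemployment rate changed by +0.98 percentage points.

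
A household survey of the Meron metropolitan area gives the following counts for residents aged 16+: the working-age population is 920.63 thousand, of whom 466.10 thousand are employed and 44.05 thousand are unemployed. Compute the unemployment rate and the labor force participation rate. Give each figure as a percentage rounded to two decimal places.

Unemployment rate ≈ 8.63%; labor force participation rate ≈ 55.41%.

Labor force = employed + unemployed = 466.10 + 44.05 = 510.15 thousand.
Unemployment rate = 44.05 / 510.15 = 8.63%.
Labor force participation rate = 510.15 / 920.63 = 55.41%.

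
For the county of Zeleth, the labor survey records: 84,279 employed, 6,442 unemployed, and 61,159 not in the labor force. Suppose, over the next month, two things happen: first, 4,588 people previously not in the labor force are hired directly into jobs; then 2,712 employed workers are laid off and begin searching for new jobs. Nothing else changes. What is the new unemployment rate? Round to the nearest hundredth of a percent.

Initially, labor force = 84,279 + 6,442 = 90,721, so u = 6,442/90,721 = 7.10%.
After the first change, employed and labor force both rise by 4,588; unemployed unchanged → E = 88,867, U = 6,442, labor force = 95,309.
After the second change, employed falls and unemployed rises by 2,712; labor force unchanged → E = 86,155, U = 9,154, labor force = 95,309.
New unemployment rate = 9,154 / 95,309 = 9.60%.

New unemployment rate ≈ 9.60%.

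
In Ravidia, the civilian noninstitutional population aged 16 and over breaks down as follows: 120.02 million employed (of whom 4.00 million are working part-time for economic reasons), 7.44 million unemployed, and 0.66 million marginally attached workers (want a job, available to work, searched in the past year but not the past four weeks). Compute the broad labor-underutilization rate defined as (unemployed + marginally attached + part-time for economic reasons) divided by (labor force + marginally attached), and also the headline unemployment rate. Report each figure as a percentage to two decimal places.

Labor force = 120.02 + 7.44 = 127.46 million.
Numerator = 7.44 + 0.66 + 4.00 = 12.10 million.
Denominator = 127.46 + 0.66 = 128.12 million.
Broad rate = 12.10 / 128.12 = 9.44%.
Headline unemployment rate = 7.44 / 127.46 = 5.84%.

Broad underutilization rate ≈ 9.44%; headline unemployment rate ≈ 5.84%.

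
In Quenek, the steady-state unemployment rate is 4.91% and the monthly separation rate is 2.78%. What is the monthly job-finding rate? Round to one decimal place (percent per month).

Job-finding rate ≈ 53.8% per month.

From u* = s/(s+f): f = s·(1−u)/u.
f = 2.78 × (1 − 0.0491) / 0.0491 = 2.6435 / 0.0491 ≈ 53.8% per month.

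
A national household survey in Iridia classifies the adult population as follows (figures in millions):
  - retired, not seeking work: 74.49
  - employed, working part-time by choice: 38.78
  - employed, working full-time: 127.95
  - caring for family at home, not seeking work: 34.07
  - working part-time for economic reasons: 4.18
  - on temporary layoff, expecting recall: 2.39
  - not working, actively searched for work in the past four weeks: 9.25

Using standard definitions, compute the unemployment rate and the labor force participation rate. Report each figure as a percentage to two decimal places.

Employed = 38.78 + 127.95 + 4.18 = 170.91 million (anyone who worked, including part-time for economic reasons, counts as employed).
Unemployed = 2.39 + 9.25 = 11.64 million (jobless and actively searching, or on temporary layoff).
Labor force = 170.91 + 11.64 = 182.55 million.
Not in labor force = 74.49 + 34.07 = 108.56 million (those not working and not actively searching are outside the labor force).
Civilian working-age population = 182.55 + 108.56 = 291.11 million.
Unemployment rate = 11.64 / 182.55 = 6.38%.
Labor force participation rate = 182.55 / 291.11 = 62.71%.

Unemployment rate ≈ 6.38%; labor force participation rate ≈ 62.71%.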